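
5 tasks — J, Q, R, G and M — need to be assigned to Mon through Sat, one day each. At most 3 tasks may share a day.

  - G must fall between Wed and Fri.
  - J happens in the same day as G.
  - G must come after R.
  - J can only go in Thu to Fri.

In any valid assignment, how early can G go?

Thu

G is available from Wed; G must be in the same day as J, which can't be before Thu, so G is at least Thu; G's own window allows nothing later than Fri.
G at Thu is achievable: M -> Mon; Q -> Mon; J -> Thu; G -> Thu; R -> Mon.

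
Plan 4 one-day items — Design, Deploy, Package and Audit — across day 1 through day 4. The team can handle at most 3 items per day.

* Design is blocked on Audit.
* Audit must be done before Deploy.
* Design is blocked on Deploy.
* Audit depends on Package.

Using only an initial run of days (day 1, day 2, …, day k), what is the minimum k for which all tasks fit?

The precedence chain requires at least 4 distinct days.
With at most 3 per day and 4 tasks, at least 2 days are needed.
4 works (last occupied day: day 4): for example Design -> day 4, Package -> day 1, Deploy -> day 3, Audit -> day 2.

4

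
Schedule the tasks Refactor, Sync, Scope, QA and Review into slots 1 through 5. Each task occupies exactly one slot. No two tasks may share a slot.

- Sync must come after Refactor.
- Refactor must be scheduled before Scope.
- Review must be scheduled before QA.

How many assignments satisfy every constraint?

20

Splitting on Refactor: it can be 1 (12), 2 (6), 3 (2). Listing each branch's schedules as (Sync, Scope, QA, Review):
Refactor=1: (2,3,5,4) (2,4,5,3) (2,5,4,3) (3,2,5,4) (3,4,5,2) (3,5,4,2) (4,2,5,3) (4,3,5,2) (4,5,3,2) (5,2,4,3) (5,3,4,2) (5,4,3,2) — 12.
Refactor=2: (3,4,5,1) (3,5,4,1) (4,3,5,1) (4,5,3,1) (5,3,4,1) (5,4,3,1) — 6.
Refactor=3: (4,5,2,1) (5,4,2,1) — 2.
Summing: 12 + 6 + 2 = 20.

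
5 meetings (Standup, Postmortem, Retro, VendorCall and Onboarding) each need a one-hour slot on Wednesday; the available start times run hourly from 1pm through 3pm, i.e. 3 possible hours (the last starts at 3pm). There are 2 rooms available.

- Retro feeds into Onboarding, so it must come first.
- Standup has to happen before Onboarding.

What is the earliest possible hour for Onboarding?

2pm

Precedence pushes Onboarding to at least 2pm.
Onboarding at 2pm is achievable: Onboarding in 2pm, VendorCall in 3pm, Retro in 1pm, Standup in 1pm, Postmortem in 2pm.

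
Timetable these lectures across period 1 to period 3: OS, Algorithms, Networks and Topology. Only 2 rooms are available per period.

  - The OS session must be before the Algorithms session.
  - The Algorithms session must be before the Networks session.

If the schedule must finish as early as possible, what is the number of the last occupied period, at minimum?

The precedence chain requires at least 3 distinct periods.
With at most 2 per period and 4 lectures, at least 2 periods are needed.
3 works (last occupied period: period 3): for example OS in period 1, Algorithms in period 2, Networks in period 3, Topology in period 1.

period 3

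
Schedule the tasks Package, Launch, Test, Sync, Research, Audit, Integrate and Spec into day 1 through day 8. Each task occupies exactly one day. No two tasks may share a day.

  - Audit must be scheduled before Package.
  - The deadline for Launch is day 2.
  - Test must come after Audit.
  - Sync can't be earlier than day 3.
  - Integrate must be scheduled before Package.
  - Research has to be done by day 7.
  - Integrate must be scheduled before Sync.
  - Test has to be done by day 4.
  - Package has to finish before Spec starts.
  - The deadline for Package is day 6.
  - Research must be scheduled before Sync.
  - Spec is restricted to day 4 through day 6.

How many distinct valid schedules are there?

6

Splitting on Launch: it can be day 1 (3), day 2 (3). Listing each branch's schedules as (Package, Test, Sync, Research, Audit, Integrate, Spec) by day number:
Launch=day 1: (5,3,8,7,2,4,6) (5,4,8,7,2,3,6) (5,4,8,7,3,2,6) — 3.
Launch=day 2: (5,3,8,7,1,4,6) (5,4,8,7,1,3,6) (5,4,8,7,3,1,6) — 3.
Summing: 3 + 3 = 6.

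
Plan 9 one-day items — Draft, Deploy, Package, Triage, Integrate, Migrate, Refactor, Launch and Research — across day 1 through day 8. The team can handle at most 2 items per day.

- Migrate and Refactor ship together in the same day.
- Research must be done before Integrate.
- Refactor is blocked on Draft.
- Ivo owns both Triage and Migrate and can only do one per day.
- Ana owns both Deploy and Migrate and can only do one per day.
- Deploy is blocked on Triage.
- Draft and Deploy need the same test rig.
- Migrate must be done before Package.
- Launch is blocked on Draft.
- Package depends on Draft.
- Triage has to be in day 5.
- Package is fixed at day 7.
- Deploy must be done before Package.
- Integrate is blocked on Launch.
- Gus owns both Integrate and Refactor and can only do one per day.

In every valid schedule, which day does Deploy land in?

Triage is fixed at day 5 and must come before Deploy, so Deploy is at least day 6.
Package is fixed at day 7 and must come after Deploy, so Deploy is at most day 6.
So Deploy must be day 6.

day 6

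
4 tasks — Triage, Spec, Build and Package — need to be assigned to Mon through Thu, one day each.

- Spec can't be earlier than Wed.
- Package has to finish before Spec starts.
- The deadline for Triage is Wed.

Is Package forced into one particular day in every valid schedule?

No

Package can be Mon (e.g. Build -> Mon, Package -> Mon, Triage -> Mon, Spec -> Wed) or Tue (e.g. Triage in Mon, Package in Tue, Spec in Wed, Build in Mon).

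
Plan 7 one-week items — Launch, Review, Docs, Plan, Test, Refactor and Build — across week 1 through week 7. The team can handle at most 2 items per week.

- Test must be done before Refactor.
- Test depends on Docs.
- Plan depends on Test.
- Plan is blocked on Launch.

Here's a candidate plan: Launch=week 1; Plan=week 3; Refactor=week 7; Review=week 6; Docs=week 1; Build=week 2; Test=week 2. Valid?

Yes, all constraints hold

The team can handle at most 2 items per week — holds.
Plan is blocked on Launch — holds.
Test must be done before Refactor — holds.
Plan depends on Test — holds.
Test depends on Docs — holds.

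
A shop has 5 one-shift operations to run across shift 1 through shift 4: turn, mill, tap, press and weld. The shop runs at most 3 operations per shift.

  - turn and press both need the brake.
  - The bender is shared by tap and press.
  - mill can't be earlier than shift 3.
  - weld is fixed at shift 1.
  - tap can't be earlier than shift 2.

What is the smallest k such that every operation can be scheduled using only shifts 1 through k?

3 shifts

With at most 3 per shift and 5 operations, at least 2 shifts are needed.
mill can't be placed before shift 3, so the schedule must run through at least shift 3.
3 works (last occupied shift: shift 3): for example tap=shift 2, press=shift 3, mill=shift 3, weld=shift 1, turn=shift 1.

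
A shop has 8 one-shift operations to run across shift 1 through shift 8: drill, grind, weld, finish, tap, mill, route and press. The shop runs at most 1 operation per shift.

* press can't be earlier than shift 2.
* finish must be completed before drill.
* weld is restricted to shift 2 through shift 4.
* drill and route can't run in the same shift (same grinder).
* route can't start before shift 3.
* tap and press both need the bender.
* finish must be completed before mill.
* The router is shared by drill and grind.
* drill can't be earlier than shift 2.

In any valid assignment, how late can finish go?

Downstream work caps finish at shift 7.
finish at shift 6 is achievable: drill in shift 7; press in shift 4; weld in shift 2; grind in shift 1; tap in shift 5; finish in shift 6; mill in shift 8; route in shift 3.
Nothing later works — the conflict and capacity constraints rule out every shift after shift 6.

shift 6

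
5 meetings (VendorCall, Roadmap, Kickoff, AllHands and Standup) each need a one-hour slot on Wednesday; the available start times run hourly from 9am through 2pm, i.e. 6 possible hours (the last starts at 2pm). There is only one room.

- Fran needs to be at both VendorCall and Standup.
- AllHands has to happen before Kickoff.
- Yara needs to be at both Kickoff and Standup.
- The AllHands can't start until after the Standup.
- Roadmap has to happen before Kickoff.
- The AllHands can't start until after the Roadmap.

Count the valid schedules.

60

Splitting on Roadmap: it can be 9am (20), 10am (20), 11am (14), 12pm (6). Listing each branch's schedules as (VendorCall, Kickoff, AllHands, Standup):
Roadmap=9am: (10am,1pm,12pm,11am) (10am,2pm,12pm,11am) (10am,2pm,1pm,11am) (10am,2pm,1pm,12pm) (11am,1pm,12pm,10am) (11am,2pm,12pm,10am) (11am,2pm,1pm,10am) (11am,2pm,1pm,12pm) (12pm,1pm,11am,10am) (12pm,2pm,11am,10am) (12pm,2pm,1pm,10am) (12pm,2pm,1pm,11am) (1pm,12pm,11am,10am) (1pm,2pm,11am,10am) (1pm,2pm,12pm,10am) (1pm,2pm,12pm,11am) (2pm,12pm,11am,10am) (2pm,1pm,11am,10am) (2pm,1pm,12pm,10am) (2pm,1pm,12pm,11am) — 20.
Roadmap=10am: (9am,1pm,12pm,11am) (9am,2pm,12pm,11am) (9am,2pm,1pm,11am) (9am,2pm,1pm,12pm) (11am,1pm,12pm,9am) (11am,2pm,12pm,9am) (11am,2pm,1pm,9am) (11am,2pm,1pm,12pm) (12pm,1pm,11am,9am) (12pm,2pm,11am,9am) (12pm,2pm,1pm,9am) (12pm,2pm,1pm,11am) (1pm,12pm,11am,9am) (1pm,2pm,11am,9am) (1pm,2pm,12pm,9am) (1pm,2pm,12pm,11am) (2pm,12pm,11am,9am) (2pm,1pm,11am,9am) (2pm,1pm,12pm,9am) (2pm,1pm,12pm,11am) — 20.
Roadmap=11am: (9am,1pm,12pm,10am) (9am,2pm,12pm,10am) (9am,2pm,1pm,10am) (9am,2pm,1pm,12pm) (10am,1pm,12pm,9am) (10am,2pm,12pm,9am) (10am,2pm,1pm,9am) (10am,2pm,1pm,12pm) (12pm,2pm,1pm,9am) (12pm,2pm,1pm,10am) (1pm,2pm,12pm,9am) (1pm,2pm,12pm,10am) (2pm,1pm,12pm,9am) (2pm,1pm,12pm,10am) — 14.
Roadmap=12pm: (9am,2pm,1pm,10am) (9am,2pm,1pm,11am) (10am,2pm,1pm,9am) (10am,2pm,1pm,11am) (11am,2pm,1pm,9am) (11am,2pm,1pm,10am) — 6.
Summing: 20 + 20 + 14 + 6 = 60.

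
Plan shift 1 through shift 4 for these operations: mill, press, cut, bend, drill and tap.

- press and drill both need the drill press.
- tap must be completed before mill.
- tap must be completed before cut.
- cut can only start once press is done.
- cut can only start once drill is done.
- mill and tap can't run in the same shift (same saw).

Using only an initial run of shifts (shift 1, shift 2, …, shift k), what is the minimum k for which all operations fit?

The precedence chain requires at least 2 distinct shifts.
Could 2 shifts be enough, i.e. nothing placed later than shift 2? No: cut must come after drill (at shift 1 or later) → {shift 2}; drill must come before cut (at shift 2 or earlier) → {shift 1}; press must come before cut (at shift 2 or earlier) → {shift 1}; drill can't share with press (shift 1) → nothing is left.
So 2 shifts is not enough.
3 works (last occupied shift: shift 3): for example tap -> shift 1; bend -> shift 1; mill -> shift 2; drill -> shift 2; press -> shift 1; cut -> shift 3.

3 shifts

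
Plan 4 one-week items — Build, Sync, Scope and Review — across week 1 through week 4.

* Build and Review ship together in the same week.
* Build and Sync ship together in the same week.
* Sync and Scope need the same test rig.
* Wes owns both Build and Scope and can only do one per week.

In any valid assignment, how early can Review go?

week 1

Review at week 1 is achievable: Sync=week 1, Scope=week 2, Review=week 1, Build=week 1.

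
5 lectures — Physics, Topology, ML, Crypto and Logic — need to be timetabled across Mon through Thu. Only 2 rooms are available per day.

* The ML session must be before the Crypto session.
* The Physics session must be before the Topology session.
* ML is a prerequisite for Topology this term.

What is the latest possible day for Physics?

Downstream work caps Physics at Wed.
Physics at Wed is achievable: Crypto=Tue; Logic=Mon; ML=Mon; Topology=Thu; Physics=Wed.

Wed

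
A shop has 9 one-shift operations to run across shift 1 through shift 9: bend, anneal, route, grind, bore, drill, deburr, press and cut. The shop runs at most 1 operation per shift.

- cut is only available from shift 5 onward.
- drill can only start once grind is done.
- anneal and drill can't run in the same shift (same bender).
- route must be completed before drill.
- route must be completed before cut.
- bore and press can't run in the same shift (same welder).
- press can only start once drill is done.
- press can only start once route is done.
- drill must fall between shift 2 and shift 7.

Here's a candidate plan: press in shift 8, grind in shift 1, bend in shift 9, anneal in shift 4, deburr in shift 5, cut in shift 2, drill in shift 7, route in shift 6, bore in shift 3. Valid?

No — it violates: route must be completed before cut

press can only start once route is done — holds.
drill must fall between shift 2 and shift 7 — holds.
anneal and drill can't run in the same shift (same bender) — holds.
press can only start once drill is done — holds.
route must be completed before cut — violated.
drill can only start once grind is done — holds.
bore and press can't run in the same shift (same welder) — holds.
route must be completed before drill — holds.
The shop runs at most 1 operation per shift — holds.
cut is only available from shift 5 onward — violated.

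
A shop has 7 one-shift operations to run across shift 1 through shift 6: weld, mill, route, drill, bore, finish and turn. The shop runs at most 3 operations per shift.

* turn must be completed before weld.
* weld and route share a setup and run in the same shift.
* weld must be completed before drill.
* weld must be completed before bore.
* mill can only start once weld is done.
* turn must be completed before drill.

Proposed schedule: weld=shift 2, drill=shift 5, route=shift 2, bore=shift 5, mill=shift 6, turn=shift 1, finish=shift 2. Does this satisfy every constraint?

Valid

turn must be completed before drill — holds.
weld must be completed before drill — holds.
weld and route share a setup and run in the same shift — holds.
mill can only start once weld is done — holds.
turn must be completed before weld — holds.
The shop runs at most 3 operations per shift — holds.
weld must be completed before bore — holds.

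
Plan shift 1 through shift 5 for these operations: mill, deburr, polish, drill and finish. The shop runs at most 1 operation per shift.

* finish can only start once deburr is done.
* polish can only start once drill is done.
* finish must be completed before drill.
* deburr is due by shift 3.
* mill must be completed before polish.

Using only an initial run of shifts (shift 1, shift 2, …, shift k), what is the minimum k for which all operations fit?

5 shifts

The precedence chain requires at least 4 distinct shifts.
With at most 1 per shift and 5 operations, at least 5 shifts are needed.
5 works (last occupied shift: shift 5): for example drill in shift 3, finish in shift 2, deburr in shift 1, mill in shift 4, polish in shift 5.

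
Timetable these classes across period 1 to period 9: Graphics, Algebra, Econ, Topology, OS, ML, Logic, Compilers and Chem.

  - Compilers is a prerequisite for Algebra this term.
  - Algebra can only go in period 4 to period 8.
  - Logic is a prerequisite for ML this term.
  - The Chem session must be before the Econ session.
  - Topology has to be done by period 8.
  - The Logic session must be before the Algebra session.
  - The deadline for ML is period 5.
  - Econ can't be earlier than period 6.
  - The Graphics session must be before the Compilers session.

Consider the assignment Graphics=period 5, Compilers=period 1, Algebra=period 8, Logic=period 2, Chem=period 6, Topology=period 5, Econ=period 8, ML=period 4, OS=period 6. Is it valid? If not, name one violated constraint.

No — it violates: The Graphics session must be before the Compilers session

The Graphics session must be before the Compilers session — violated.
Econ can't be earlier than period 6 — holds.
The deadline for ML is period 5 — holds.
Algebra can only go in period 4 to period 8 — holds.
Compilers is a prerequisite for Algebra this term — holds.
The Chem session must be before the Econ session — holds.
Logic is a prerequisite for ML this term — holds.
The Logic session must be before the Algebra session — holds.
Topology has to be done by period 8 — holds.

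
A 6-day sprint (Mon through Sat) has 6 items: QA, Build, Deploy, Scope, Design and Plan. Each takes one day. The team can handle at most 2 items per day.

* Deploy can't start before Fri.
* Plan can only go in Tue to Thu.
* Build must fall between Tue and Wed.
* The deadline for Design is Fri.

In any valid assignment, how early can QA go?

QA at Mon is achievable: Design -> Mon, QA -> Mon, Deploy -> Fri, Build -> Tue, Scope -> Wed, Plan -> Tue.

Mon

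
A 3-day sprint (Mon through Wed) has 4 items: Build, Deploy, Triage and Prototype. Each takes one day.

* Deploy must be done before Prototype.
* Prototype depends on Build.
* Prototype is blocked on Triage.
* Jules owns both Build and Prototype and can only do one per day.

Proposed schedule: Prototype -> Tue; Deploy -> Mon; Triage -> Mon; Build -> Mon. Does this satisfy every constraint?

Yes, all constraints hold

Prototype depends on Build — holds.
Jules owns both Build and Prototype and can only do one per day — holds.
Deploy must be done before Prototype — holds.
Prototype is blocked on Triage — holds.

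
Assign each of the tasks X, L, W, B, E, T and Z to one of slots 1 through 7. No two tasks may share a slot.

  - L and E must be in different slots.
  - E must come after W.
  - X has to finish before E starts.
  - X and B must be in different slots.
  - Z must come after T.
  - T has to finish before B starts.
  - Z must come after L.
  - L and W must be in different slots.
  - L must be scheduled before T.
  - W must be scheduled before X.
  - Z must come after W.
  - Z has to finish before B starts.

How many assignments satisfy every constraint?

31

Splitting on X: it can be 2 (5), 3 (8), 4 (9), 5 (6), 6 (3). Listing each branch's schedules as (L, W, B, E, T, Z):
X=2: (3,1,6,7,4,5) (3,1,7,4,5,6) (3,1,7,5,4,6) (3,1,7,6,4,5) (4,1,7,3,5,6) — 5.
X=3: (1,2,6,7,4,5) (1,2,7,4,5,6) (1,2,7,5,4,6) (1,2,7,6,4,5) (2,1,6,7,4,5) (2,1,7,4,5,6) (2,1,7,5,4,6) (2,1,7,6,4,5) — 8.
X=4: (1,2,6,7,3,5) (1,2,7,5,3,6) (1,2,7,6,3,5) (1,3,6,7,2,5) (1,3,7,5,2,6) (1,3,7,6,2,5) (2,1,6,7,3,5) (2,1,7,5,3,6) (2,1,7,6,3,5) — 9.
X=5: (1,2,6,7,3,4) (1,2,7,6,3,4) (1,3,6,7,2,4) (1,3,7,6,2,4) (2,1,6,7,3,4) (2,1,7,6,3,4) — 6.
X=6: (1,2,5,7,3,4) (1,3,5,7,2,4) (2,1,5,7,3,4) — 3.
Summing: 5 + 8 + 9 + 6 + 3 = 31.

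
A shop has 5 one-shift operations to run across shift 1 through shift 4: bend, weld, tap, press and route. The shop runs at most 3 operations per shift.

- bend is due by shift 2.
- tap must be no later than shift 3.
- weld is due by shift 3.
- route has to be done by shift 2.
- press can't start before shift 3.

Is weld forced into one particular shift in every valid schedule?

No

weld can be shift 1 (e.g. route -> shift 1; bend -> shift 1; weld -> shift 1; tap -> shift 2; press -> shift 3) or shift 2 (e.g. bend in shift 1, press in shift 3, route in shift 1, weld in shift 2, tap in shift 1).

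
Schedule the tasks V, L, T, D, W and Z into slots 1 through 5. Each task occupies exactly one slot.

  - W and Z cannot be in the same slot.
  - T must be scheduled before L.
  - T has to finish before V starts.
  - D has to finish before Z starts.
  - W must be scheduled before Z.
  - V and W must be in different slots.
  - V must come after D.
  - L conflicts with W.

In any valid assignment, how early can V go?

Precedence pushes V to at least 2.
V at 2 is achievable: V in 2; Z in 2; D in 1; L in 2; T in 1; W in 1.

2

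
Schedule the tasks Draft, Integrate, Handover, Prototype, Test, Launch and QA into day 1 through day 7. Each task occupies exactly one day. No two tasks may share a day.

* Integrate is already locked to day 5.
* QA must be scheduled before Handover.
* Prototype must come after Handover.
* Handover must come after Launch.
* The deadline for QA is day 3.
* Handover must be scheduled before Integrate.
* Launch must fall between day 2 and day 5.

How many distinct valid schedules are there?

Splitting on Handover: it can be day 3 (6), day 4 (16). Listing each branch's schedules as (Draft, Integrate, Prototype, Test, Launch, QA) by day number:
Handover=day 3: (4,5,6,7,2,1) (4,5,7,6,2,1) (6,5,4,7,2,1) (6,5,7,4,2,1) (7,5,4,6,2,1) (7,5,6,4,2,1) — 6.
Handover=day 4: (1,5,6,7,2,3) (1,5,6,7,3,2) (1,5,7,6,2,3) (1,5,7,6,3,2) (2,5,6,7,3,1) (2,5,7,6,3,1) (3,5,6,7,2,1) (3,5,7,6,2,1) (6,5,7,1,2,3) (6,5,7,1,3,2) (6,5,7,2,3,1) (6,5,7,3,2,1) (7,5,6,1,2,3) (7,5,6,1,3,2) (7,5,6,2,3,1) (7,5,6,3,2,1) — 16.
Summing: 6 + 16 = 22.

22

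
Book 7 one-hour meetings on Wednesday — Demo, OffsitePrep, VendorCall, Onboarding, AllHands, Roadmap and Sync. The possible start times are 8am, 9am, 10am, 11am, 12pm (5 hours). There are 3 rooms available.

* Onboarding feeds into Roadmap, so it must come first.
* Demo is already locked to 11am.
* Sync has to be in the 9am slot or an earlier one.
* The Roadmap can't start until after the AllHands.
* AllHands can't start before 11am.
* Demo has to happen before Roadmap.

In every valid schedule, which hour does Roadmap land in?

Precedence pushes Roadmap to at least 12pm.
So Roadmap is pinned to 12pm.

12pm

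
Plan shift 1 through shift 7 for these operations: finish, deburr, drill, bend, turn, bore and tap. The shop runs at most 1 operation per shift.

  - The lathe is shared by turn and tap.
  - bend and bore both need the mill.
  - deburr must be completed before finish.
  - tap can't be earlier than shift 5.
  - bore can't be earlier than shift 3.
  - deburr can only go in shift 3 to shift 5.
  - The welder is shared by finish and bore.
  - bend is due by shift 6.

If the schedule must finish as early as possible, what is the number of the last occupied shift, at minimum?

The precedence chain requires at least 2 distinct shifts.
With at most 1 per shift and 7 operations, at least 7 shifts are needed.
tap can't be placed before shift 5, so the schedule must run through at least shift 5.
7 works (last occupied shift: shift 7): for example turn -> shift 7, finish -> shift 6, drill -> shift 2, deburr -> shift 3, tap -> shift 5, bend -> shift 1, bore -> shift 4.

shift 7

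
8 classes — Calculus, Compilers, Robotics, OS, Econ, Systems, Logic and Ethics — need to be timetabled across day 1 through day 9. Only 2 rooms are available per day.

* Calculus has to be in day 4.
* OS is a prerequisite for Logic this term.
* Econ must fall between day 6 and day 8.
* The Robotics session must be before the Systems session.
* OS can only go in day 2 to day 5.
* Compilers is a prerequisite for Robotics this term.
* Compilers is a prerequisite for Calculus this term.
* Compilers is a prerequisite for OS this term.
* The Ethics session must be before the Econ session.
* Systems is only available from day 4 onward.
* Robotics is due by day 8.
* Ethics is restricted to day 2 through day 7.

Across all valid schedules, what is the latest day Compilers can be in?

day 3

Downstream work caps Compilers at day 3.
Compilers at day 3 is achievable: Compilers in day 3, Robotics in day 5, Logic in day 5, Ethics in day 2, Econ in day 6, OS in day 4, Calculus in day 4, Systems in day 6.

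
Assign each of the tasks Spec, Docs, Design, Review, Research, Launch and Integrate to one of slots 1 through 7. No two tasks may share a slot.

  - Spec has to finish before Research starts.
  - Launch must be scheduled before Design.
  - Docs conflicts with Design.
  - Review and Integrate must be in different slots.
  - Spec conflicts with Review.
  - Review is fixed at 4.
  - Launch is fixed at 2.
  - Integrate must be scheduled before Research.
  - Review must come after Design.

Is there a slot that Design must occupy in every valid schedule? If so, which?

Launch is fixed at 2 and must come before Design, so Design is at least 3.
Review is fixed at 4 and must come after Design, so Design is at most 3.
So Design must be 3.

3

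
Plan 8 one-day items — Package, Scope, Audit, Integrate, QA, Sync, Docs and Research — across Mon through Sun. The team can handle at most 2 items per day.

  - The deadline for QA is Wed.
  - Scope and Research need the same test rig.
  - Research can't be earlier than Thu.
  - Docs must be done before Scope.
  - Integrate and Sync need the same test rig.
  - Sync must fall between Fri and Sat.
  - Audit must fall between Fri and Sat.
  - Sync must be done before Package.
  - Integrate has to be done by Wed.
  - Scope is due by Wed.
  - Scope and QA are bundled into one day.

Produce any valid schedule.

Sync=Fri, Docs=Mon, Package=Sat, QA=Tue, Integrate=Mon, Audit=Fri, Research=Thu, Scope=Tue

Checking: Docs(Mon) before Scope(Tue); Sync(Fri) before Package(Sat); Integrate(Mon) != Sync(Fri); Scope(Tue) != Research(Thu); Scope = QA = Tue; Research=Thu in [Thu,Sun]; Scope=Tue in [Mon,Wed]; Integrate=Mon in [Mon,Wed]; Audit=Fri in [Fri,Sat]; Sync=Fri in [Fri,Sat]; QA=Tue in [Mon,Wed]; max 2 per day (cap 2).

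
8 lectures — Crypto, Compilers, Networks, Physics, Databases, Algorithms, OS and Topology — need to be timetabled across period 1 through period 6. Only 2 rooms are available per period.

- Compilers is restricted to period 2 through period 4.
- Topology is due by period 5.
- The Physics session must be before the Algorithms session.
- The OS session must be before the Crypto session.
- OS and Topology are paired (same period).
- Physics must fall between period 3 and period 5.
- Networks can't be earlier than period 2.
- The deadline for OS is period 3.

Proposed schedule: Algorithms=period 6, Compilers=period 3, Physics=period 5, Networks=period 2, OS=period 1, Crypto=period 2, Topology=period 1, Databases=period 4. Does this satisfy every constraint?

Compilers is restricted to period 2 through period 4 — holds.
Topology is due by period 5 — holds.
OS and Topology are paired (same period) — holds.
Only 2 rooms are available per period — holds.
Networks can't be earlier than period 2 — holds.
Physics must fall between period 3 and period 5 — holds.
The OS session must be before the Crypto session — holds.
The Physics session must be before the Algorithms session — holds.
The deadline for OS is period 3 — holds.

Yes, all constraints hold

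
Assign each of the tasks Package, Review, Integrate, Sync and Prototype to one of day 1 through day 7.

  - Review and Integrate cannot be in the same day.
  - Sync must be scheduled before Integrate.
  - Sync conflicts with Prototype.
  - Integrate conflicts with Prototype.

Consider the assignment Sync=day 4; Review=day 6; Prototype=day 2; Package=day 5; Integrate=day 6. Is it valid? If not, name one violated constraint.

No — it violates: Review and Integrate cannot be in the same day

Review and Integrate cannot be in the same day — violated.
Integrate conflicts with Prototype — holds.
Sync conflicts with Prototype — holds.
Sync must be scheduled before Integrate — holds.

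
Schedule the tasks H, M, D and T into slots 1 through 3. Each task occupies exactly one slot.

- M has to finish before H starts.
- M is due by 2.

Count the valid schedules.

Splitting on H: it can be 2 (9), 3 (18). Listing each branch's schedules as (M, D, T):
H=2: (1,1,1) (1,1,2) (1,1,3) (1,2,1) (1,2,2) (1,2,3) (1,3,1) (1,3,2) (1,3,3) — 9.
H=3: (1,1,1) (1,1,2) (1,1,3) (1,2,1) (1,2,2) (1,2,3) (1,3,1) (1,3,2) (1,3,3) (2,1,1) (2,1,2) (2,1,3) (2,2,1) (2,2,2) (2,2,3) (2,3,1) (2,3,2) (2,3,3) — 18.
Summing: 9 + 18 = 27.

27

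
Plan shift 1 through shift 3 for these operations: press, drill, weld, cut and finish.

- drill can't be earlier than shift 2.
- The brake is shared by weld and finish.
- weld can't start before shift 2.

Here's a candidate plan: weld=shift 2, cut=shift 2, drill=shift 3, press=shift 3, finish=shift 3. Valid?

Yes, all constraints hold

weld can't start before shift 2 — holds.
drill can't be earlier than shift 2 — holds.
The brake is shared by weld and finish — holds.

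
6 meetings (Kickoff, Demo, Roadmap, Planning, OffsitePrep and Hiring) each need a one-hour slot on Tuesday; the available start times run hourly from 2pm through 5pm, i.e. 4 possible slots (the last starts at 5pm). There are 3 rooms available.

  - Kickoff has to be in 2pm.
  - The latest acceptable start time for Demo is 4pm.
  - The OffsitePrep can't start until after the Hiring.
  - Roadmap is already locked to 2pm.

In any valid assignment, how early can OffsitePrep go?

3pm

Precedence pushes OffsitePrep to at least 3pm.
OffsitePrep at 3pm is achievable: Hiring in 2pm, OffsitePrep in 3pm, Roadmap in 2pm, Planning in 3pm, Demo in 3pm, Kickoff in 2pm.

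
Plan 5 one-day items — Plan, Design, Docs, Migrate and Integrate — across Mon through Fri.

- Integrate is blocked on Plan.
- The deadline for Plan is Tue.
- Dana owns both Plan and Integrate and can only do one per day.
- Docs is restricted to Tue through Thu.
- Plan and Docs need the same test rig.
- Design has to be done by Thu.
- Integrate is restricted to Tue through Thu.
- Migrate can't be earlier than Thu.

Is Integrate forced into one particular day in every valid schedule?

No

Integrate can be Tue (e.g. Plan -> Mon; Migrate -> Thu; Docs -> Tue; Design -> Mon; Integrate -> Tue) or Wed (e.g. Design in Mon, Integrate in Wed, Docs in Tue, Migrate in Thu, Plan in Mon).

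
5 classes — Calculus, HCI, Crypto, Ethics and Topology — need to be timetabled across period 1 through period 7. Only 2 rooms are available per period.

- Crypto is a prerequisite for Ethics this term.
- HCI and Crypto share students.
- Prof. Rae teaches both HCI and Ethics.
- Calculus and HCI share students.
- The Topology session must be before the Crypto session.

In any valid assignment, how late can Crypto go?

period 6

Precedence pushes Crypto to at least period 2; downstream work caps Crypto at period 6.
Crypto at period 6 is achievable: Calculus -> period 1, HCI -> period 2, Ethics -> period 7, Crypto -> period 6, Topology -> period 1.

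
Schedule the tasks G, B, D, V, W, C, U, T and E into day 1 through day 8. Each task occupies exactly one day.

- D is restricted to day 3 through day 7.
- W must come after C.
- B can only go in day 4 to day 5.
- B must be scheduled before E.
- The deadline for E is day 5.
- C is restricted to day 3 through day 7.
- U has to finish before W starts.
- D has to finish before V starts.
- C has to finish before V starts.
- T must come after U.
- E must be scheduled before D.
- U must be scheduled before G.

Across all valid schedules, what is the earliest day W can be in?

Precedence pushes W to at least day 4.
W at day 4 is achievable: E -> day 5, G -> day 2, T -> day 2, B -> day 4, V -> day 7, C -> day 3, W -> day 4, D -> day 6, U -> day 1.

day 4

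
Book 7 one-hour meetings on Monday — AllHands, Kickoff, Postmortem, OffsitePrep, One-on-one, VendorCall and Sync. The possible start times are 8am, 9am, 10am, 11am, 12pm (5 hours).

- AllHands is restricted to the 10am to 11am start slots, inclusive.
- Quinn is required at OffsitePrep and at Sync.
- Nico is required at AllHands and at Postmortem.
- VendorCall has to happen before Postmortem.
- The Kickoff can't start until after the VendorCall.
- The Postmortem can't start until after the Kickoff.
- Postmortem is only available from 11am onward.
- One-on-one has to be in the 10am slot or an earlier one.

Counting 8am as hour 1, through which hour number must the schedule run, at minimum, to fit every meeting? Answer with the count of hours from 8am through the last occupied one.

4 hours

The precedence chain requires at least 3 distinct hours.
Postmortem can't be placed before 11am — that is hour 4 counting from 8am — so the schedule must run through at least 4 hours.
4 works (last occupied hour: 11am): for example Sync in 9am, OffsitePrep in 8am, One-on-one in 8am, Kickoff in 9am, AllHands in 10am, VendorCall in 8am, Postmortem in 11am.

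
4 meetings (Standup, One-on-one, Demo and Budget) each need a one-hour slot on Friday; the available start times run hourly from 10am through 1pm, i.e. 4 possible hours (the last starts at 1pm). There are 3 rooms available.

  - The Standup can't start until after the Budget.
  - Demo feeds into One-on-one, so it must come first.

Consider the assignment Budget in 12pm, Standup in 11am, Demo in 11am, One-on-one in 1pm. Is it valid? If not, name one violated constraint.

No. The Standup can't start until after the Budget is not satisfied.

The Standup can't start until after the Budget — violated.
There are 3 rooms available — holds.
Demo feeds into One-on-one, so it must come first — holds.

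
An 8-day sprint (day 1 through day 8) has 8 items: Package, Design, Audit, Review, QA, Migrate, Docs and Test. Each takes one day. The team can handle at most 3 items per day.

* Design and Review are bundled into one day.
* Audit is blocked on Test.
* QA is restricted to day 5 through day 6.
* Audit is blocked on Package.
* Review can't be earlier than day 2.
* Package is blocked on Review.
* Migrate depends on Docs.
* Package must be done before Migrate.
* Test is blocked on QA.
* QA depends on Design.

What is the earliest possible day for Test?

day 6

Precedence pushes Test to at least day 6; downstream work caps Test at day 7.
Test at day 6 is achievable: Migrate -> day 4; Test -> day 6; Package -> day 3; Design -> day 2; Audit -> day 7; Review -> day 2; Docs -> day 1; QA -> day 5.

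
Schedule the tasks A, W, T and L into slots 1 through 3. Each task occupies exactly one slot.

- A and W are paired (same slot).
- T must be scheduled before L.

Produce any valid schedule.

A -> 1; W -> 1; T -> 1; L -> 2

Checking: T(1) before L(2); A = W = 1.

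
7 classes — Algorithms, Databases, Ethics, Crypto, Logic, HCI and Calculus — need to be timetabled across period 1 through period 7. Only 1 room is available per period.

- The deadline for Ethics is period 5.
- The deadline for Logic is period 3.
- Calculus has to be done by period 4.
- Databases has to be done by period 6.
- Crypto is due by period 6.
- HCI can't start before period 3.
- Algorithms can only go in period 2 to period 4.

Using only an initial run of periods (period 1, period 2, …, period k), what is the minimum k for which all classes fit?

With at most 1 per period and 7 classes, at least 7 periods are needed.
HCI can't be placed before period 3, so the schedule must run through at least period 3.
7 works (last occupied period: period 7): for example Databases -> period 5, Ethics -> period 4, Logic -> period 1, Calculus -> period 3, HCI -> period 7, Crypto -> period 6, Algorithms -> period 2.

7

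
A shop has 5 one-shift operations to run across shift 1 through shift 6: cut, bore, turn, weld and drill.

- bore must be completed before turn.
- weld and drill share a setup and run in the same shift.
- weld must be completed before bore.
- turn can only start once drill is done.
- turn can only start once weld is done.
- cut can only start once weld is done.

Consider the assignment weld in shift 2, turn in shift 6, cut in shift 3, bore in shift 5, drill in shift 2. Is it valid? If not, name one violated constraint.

weld must be completed before bore — holds.
turn can only start once drill is done — holds.
bore must be completed before turn — holds.
turn can only start once weld is done — holds.
weld and drill share a setup and run in the same shift — holds.
cut can only start once weld is done — holds.

Yes, all constraints hold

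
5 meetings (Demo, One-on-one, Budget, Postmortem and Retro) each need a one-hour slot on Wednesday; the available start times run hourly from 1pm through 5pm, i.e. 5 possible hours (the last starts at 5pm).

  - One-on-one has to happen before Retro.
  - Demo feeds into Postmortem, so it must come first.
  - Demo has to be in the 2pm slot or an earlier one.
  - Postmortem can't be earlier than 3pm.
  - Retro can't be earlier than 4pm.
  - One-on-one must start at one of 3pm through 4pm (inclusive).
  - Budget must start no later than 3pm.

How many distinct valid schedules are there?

Splitting on Demo: it can be 1pm (27), 2pm (27). Listing each branch's schedules as (One-on-one, Budget, Postmortem, Retro):
Demo=1pm: (3pm,1pm,3pm,4pm) (3pm,1pm,3pm,5pm) (3pm,1pm,4pm,4pm) (3pm,1pm,4pm,5pm) (3pm,1pm,5pm,4pm) (3pm,1pm,5pm,5pm) (3pm,2pm,3pm,4pm) (3pm,2pm,3pm,5pm) (3pm,2pm,4pm,4pm) (3pm,2pm,4pm,5pm) (3pm,2pm,5pm,4pm) (3pm,2pm,5pm,5pm) (3pm,3pm,3pm,4pm) (3pm,3pm,3pm,5pm) (3pm,3pm,4pm,4pm) (3pm,3pm,4pm,5pm) (3pm,3pm,5pm,4pm) (3pm,3pm,5pm,5pm) (4pm,1pm,3pm,5pm) (4pm,1pm,4pm,5pm) (4pm,1pm,5pm,5pm) (4pm,2pm,3pm,5pm) (4pm,2pm,4pm,5pm) (4pm,2pm,5pm,5pm) (4pm,3pm,3pm,5pm) (4pm,3pm,4pm,5pm) (4pm,3pm,5pm,5pm) — 27.
Demo=2pm: (3pm,1pm,3pm,4pm) (3pm,1pm,3pm,5pm) (3pm,1pm,4pm,4pm) (3pm,1pm,4pm,5pm) (3pm,1pm,5pm,4pm) (3pm,1pm,5pm,5pm) (3pm,2pm,3pm,4pm) (3pm,2pm,3pm,5pm) (3pm,2pm,4pm,4pm) (3pm,2pm,4pm,5pm) (3pm,2pm,5pm,4pm) (3pm,2pm,5pm,5pm) (3pm,3pm,3pm,4pm) (3pm,3pm,3pm,5pm) (3pm,3pm,4pm,4pm) (3pm,3pm,4pm,5pm) (3pm,3pm,5pm,4pm) (3pm,3pm,5pm,5pm) (4pm,1pm,3pm,5pm) (4pm,1pm,4pm,5pm) (4pm,1pm,5pm,5pm) (4pm,2pm,3pm,5pm) (4pm,2pm,4pm,5pm) (4pm,2pm,5pm,5pm) (4pm,3pm,3pm,5pm) (4pm,3pm,4pm,5pm) (4pm,3pm,5pm,5pm) — 27.
Summing: 27 + 27 = 54.

54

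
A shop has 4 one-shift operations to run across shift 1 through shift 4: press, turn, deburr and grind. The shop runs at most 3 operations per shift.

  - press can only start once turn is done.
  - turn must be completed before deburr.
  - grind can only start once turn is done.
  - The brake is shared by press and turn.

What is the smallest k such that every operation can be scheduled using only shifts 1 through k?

2 shifts

The precedence chain requires at least 2 distinct shifts.
With at most 3 per shift and 4 operations, at least 2 shifts are needed.
2 works (last occupied shift: shift 2): for example turn in shift 1; grind in shift 2; deburr in shift 2; press in shift 2.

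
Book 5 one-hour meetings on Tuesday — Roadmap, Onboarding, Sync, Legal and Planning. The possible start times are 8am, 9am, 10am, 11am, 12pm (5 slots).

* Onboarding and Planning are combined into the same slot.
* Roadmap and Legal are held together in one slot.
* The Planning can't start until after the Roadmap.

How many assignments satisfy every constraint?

50

Splitting on Roadmap: it can be 8am (20), 9am (15), 10am (10), 11am (5). Listing each branch's schedules as (Onboarding, Sync, Legal, Planning):
Roadmap=8am: (9am,8am,8am,9am) (9am,9am,8am,9am) (9am,10am,8am,9am) (9am,11am,8am,9am) (9am,12pm,8am,9am) (10am,8am,8am,10am) (10am,9am,8am,10am) (10am,10am,8am,10am) (10am,11am,8am,10am) (10am,12pm,8am,10am) (11am,8am,8am,11am) (11am,9am,8am,11am) (11am,10am,8am,11am) (11am,11am,8am,11am) (11am,12pm,8am,11am) (12pm,8am,8am,12pm) (12pm,9am,8am,12pm) (12pm,10am,8am,12pm) (12pm,11am,8am,12pm) (12pm,12pm,8am,12pm) — 20.
Roadmap=9am: (10am,8am,9am,10am) (10am,9am,9am,10am) (10am,10am,9am,10am) (10am,11am,9am,10am) (10am,12pm,9am,10am) (11am,8am,9am,11am) (11am,9am,9am,11am) (11am,10am,9am,11am) (11am,11am,9am,11am) (11am,12pm,9am,11am) (12pm,8am,9am,12pm) (12pm,9am,9am,12pm) (12pm,10am,9am,12pm) (12pm,11am,9am,12pm) (12pm,12pm,9am,12pm) — 15.
Roadmap=10am: (11am,8am,10am,11am) (11am,9am,10am,11am) (11am,10am,10am,11am) (11am,11am,10am,11am) (11am,12pm,10am,11am) (12pm,8am,10am,12pm) (12pm,9am,10am,12pm) (12pm,10am,10am,12pm) (12pm,11am,10am,12pm) (12pm,12pm,10am,12pm) — 10.
Roadmap=11am: (12pm,8am,11am,12pm) (12pm,9am,11am,12pm) (12pm,10am,11am,12pm) (12pm,11am,11am,12pm) (12pm,12pm,11am,12pm) — 5.
Summing: 20 + 15 + 10 + 5 = 50.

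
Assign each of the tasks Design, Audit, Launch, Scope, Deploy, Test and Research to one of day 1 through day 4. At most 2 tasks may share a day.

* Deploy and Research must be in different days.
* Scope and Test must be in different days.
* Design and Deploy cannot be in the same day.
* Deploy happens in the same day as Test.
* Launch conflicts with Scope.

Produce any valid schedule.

Research=day 2, Design=day 1, Launch=day 2, Test=day 4, Audit=day 1, Scope=day 3, Deploy=day 4

Checking: Launch(day 2) != Scope(day 3); Deploy(day 4) != Research(day 2); Design(day 1) != Deploy(day 4); Scope(day 3) != Test(day 4); Deploy = Test = day 4; max 2 per day (cap 2).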